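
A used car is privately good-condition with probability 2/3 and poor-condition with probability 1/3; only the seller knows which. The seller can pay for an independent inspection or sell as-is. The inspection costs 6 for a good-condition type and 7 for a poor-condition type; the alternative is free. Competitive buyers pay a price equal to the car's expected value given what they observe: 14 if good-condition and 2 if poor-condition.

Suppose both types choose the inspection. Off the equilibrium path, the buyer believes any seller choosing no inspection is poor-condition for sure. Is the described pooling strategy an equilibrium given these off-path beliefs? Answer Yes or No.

On path, the buyer holds the prior and pays 2/3·14 + 1/3·2 = 10. Off path (no inspection), believing poor-condition, it pays 2.
good-condition: the inspection nets 10 − 6 = 4; no inspection nets 2. good-condition stays.
poor-condition: the inspection nets 10 − 7 = 3; no inspection nets 2. poor-condition stays.
No type deviates, so pooling is sustained.

Yes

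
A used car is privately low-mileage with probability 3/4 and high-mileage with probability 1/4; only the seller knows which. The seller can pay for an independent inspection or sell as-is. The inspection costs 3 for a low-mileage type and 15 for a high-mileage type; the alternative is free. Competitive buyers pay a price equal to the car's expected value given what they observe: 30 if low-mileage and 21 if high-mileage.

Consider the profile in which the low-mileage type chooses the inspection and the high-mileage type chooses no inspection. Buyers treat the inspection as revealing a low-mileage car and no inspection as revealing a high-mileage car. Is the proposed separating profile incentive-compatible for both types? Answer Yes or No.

Yes

Under these beliefs, the inspection earns price 30 and no inspection earns price 21.
low-mileage: the inspection nets 30 − 3 = 27; no inspection nets 21. low-mileage prefers the inspection.
high-mileage: the inspection nets 30 − 15 = 15; no inspection nets 21. high-mileage prefers no inspection.
Neither type deviates, so the separating profile is an equilibrium.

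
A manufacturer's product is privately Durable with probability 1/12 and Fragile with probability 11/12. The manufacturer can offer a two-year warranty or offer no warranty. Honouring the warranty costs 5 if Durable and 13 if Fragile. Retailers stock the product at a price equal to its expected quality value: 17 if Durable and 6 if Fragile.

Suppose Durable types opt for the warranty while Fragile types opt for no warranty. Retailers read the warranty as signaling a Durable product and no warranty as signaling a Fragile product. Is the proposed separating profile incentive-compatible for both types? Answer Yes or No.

Yes

Under these beliefs, the warranty earns price 17 and no warranty earns price 6.
Durable: the warranty nets 17 − 5 = 12; no warranty nets 6. Durable prefers the warranty.
Fragile: the warranty nets 17 − 13 = 4; no warranty nets 6. Fragile prefers no warranty.
Neither type deviates, so the separating profile is an equilibrium.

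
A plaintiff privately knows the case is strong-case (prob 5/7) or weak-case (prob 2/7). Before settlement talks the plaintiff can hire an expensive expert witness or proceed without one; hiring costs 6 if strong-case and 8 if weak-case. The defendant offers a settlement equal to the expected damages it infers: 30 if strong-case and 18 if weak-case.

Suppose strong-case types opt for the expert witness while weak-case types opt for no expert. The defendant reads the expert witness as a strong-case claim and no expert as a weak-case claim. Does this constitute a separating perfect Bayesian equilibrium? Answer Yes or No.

Under these beliefs, the expert witness earns settlement 30 and no expert earns settlement 18.
strong-case: the expert witness nets 30 − 6 = 24; no expert nets 18. strong-case prefers the expert witness.
weak-case: the expert witness nets 30 − 8 = 22; no expert nets 18. weak-case would deviate to the expert witness.
weak-case has a profitable deviation, so the profile is not an equilibrium.

No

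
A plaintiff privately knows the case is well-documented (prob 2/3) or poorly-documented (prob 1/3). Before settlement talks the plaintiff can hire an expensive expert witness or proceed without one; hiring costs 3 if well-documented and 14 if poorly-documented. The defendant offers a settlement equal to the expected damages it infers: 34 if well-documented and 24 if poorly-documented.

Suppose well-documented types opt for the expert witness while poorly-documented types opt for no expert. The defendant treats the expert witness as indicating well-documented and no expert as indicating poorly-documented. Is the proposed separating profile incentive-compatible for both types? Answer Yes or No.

Yes

Under these beliefs, the expert witness earns settlement 34 and no expert earns settlement 24.
well-documented: the expert witness nets 34 − 3 = 31; no expert nets 24. well-documented prefers the expert witness.
poorly-documented: the expert witness nets 34 − 14 = 20; no expert nets 24. poorly-documented prefers no expert.
Neither type deviates, so the separating profile is an equilibrium.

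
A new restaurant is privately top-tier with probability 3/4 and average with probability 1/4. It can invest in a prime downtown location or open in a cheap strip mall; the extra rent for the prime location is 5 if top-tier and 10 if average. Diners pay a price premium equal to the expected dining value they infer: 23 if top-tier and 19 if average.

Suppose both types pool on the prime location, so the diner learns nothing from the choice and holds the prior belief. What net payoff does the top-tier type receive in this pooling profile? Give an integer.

17

Pooled price premium = 3/4·23 + 1/4·19 = 22.
top-tier pays cost 5 for the prime location, so net payoff = 22 − 5 = 17.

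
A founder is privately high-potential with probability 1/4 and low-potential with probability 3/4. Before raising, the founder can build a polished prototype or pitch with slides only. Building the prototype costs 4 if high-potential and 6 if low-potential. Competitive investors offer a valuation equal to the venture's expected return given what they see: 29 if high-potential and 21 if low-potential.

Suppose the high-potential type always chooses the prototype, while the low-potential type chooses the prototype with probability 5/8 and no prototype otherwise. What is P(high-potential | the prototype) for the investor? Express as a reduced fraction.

8/23

P(the prototype) = (1/4)·1 + (3/4)·(5/8) = 23/32.
By Bayes' rule, P(high-potential | the prototype) = (1/4) / (23/32) = 8/23.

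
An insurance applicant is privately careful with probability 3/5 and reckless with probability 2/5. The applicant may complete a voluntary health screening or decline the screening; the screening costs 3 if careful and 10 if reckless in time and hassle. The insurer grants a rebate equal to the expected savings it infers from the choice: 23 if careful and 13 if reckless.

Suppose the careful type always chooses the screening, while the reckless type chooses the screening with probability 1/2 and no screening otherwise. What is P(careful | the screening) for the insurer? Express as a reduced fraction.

P(the screening) = (3/5)·1 + (2/5)·(1/2) = 4/5.
By Bayes' rule, P(careful | the screening) = (3/5) / (4/5) = 3/4.

3/4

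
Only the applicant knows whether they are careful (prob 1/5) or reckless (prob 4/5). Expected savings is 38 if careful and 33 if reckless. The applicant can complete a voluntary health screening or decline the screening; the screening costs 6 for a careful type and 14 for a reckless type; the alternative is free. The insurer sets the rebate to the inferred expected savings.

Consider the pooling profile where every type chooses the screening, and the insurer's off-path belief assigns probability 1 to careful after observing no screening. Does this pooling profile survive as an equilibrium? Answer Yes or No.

On path, the insurer holds the prior and pays 1/5·38 + 4/5·33 = 34. Off path (no screening), believing careful, it pays 38.
careful: the screening nets 34 − 6 = 28; no screening nets 38. careful would deviate.
reckless: the screening nets 34 − 14 = 20; no screening nets 38. reckless would deviate.
A type deviates, so pooling fails.

No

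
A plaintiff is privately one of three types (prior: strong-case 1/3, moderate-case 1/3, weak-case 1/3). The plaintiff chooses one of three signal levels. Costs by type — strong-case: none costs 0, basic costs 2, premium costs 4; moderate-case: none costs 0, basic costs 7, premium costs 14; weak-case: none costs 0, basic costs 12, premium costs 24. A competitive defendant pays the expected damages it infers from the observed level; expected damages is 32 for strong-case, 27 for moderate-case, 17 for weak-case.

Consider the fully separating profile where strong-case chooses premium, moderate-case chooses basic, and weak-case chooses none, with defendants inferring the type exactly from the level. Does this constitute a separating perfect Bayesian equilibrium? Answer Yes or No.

Yes

Separating settlements: premium → 32, basic → 27, none → 17.
strong-case (assigned premium): none: 17 − 0 = 17; basic: 27 − 2 = 25; premium: 32 − 4 = 28. strong-case stays.
moderate-case (assigned basic): none: 17 − 0 = 17; basic: 27 − 7 = 20; premium: 32 − 14 = 18. moderate-case stays.
weak-case (assigned none): none: 17 − 0 = 17; basic: 27 − 12 = 15; premium: 32 − 24 = 8. weak-case stays.
Every type prefers its assigned level; separation holds.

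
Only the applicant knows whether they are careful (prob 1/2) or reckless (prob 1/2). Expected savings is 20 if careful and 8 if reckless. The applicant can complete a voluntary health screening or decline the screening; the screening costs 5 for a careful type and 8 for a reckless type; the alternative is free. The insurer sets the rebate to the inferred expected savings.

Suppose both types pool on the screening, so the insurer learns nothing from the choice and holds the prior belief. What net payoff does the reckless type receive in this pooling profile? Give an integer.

6

Pooled rebate = 1/2·20 + 1/2·8 = 14.
reckless pays cost 8 for the screening, so net payoff = 14 − 8 = 6.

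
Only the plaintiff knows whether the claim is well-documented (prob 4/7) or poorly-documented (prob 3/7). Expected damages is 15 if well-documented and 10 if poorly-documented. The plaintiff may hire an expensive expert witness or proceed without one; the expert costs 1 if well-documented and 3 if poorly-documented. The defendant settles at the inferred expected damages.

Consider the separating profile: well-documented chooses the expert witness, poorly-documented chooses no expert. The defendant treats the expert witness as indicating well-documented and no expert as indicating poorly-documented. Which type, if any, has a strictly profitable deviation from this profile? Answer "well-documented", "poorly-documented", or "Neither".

poorly-documented

The expert witness pays 15; no expert pays 10.
well-documented: assigned the expert witness, nets 15 − 1 = 14; deviating to no expert nets 10.
poorly-documented: assigned no expert, nets 10; deviating to the expert witness nets 15 − 3 = 12.
The poorly-documented type gains 2 by deviating.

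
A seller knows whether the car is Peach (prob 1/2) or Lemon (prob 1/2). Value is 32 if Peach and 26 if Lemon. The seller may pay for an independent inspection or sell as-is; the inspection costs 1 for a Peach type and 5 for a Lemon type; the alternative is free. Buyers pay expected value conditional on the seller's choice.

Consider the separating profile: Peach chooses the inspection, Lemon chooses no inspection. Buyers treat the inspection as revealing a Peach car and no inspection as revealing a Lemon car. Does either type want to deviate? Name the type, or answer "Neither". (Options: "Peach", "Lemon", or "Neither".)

The inspection pays 32; no inspection pays 26.
Peach: assigned the inspection, nets 32 − 1 = 31; deviating to no inspection nets 26.
Lemon: assigned no inspection, nets 26; deviating to the inspection nets 32 − 5 = 27.
The Lemon type gains 1 by deviating.

Lemon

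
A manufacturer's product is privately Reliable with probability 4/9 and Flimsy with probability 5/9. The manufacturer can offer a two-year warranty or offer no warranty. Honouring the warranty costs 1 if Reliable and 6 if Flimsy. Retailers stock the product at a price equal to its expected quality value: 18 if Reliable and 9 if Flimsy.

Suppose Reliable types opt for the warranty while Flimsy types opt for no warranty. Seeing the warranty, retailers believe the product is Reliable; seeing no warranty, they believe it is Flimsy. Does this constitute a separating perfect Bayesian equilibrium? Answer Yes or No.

Under these beliefs, the warranty earns price 18 and no warranty earns price 9.
Reliable: the warranty nets 18 − 1 = 17; no warranty nets 9. Reliable prefers the warranty.
Flimsy: the warranty nets 18 − 6 = 12; no warranty nets 9. Flimsy would deviate to the warranty.
Flimsy has a profitable deviation, so the profile is not an equilibrium.

No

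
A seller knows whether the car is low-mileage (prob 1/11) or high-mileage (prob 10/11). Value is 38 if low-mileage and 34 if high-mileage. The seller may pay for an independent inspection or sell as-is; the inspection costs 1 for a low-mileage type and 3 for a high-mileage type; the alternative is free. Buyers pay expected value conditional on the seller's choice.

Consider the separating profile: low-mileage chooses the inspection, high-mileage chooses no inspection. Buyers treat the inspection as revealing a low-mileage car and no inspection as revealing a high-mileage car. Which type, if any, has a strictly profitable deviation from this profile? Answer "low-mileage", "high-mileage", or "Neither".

The inspection pays 38; no inspection pays 34.
low-mileage: assigned the inspection, nets 38 − 1 = 37; deviating to no inspection nets 34.
high-mileage: assigned no inspection, nets 34; deviating to the inspection nets 38 − 3 = 35.
The high-mileage type gains 1 by deviating.

high-mileage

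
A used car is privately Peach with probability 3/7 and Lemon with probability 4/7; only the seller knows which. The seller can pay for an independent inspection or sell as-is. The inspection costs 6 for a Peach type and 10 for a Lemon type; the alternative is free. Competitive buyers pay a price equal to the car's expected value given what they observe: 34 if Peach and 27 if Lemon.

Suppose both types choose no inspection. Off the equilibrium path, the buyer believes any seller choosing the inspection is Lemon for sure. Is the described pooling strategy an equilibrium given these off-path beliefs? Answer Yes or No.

On path, the buyer holds the prior and pays 3/7·34 + 4/7·27 = 30. Off path (the inspection), believing Lemon, it pays 27.
Peach: no inspection nets 30; the inspection nets 27 − 6 = 21. Peach stays.
Lemon: no inspection nets 30; the inspection nets 27 − 10 = 17. Lemon stays.
No type deviates, so pooling is sustained.

Yes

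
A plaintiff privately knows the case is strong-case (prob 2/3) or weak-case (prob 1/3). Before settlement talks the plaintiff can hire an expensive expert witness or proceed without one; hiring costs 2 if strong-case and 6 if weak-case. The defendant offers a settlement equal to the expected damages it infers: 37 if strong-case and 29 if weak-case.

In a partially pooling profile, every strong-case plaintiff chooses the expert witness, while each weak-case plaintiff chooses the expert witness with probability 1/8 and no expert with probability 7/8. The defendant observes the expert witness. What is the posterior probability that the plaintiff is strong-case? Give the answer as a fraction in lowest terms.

16/17

P(the expert witness) = (2/3)·1 + (1/3)·(1/8) = 17/24.
By Bayes' rule, P(strong-case | the expert witness) = (2/3) / (17/24) = 16/17.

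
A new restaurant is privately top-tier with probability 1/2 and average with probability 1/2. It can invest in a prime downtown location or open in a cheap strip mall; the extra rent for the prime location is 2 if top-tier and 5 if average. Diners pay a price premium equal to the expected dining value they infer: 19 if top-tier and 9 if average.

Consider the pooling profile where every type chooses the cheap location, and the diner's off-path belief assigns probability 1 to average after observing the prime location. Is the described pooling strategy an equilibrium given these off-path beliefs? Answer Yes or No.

Yes

On path, the diner holds the prior and pays 1/2·19 + 1/2·9 = 14. Off path (the prime location), believing average, it pays 9.
top-tier: the cheap location nets 14; the prime location nets 9 − 2 = 7. top-tier stays.
average: the cheap location nets 14; the prime location nets 9 − 5 = 4. average stays.
No type deviates, so pooling is sustained.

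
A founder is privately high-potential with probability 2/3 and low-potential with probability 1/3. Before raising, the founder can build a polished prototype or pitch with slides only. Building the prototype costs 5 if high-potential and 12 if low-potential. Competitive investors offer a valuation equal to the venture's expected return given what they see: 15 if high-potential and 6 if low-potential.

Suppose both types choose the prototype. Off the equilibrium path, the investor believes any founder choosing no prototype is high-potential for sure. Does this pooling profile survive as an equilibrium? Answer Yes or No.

No

On path, the investor holds the prior and pays 2/3·15 + 1/3·6 = 12. Off path (no prototype), believing high-potential, it pays 15.
high-potential: the prototype nets 12 − 5 = 7; no prototype nets 15. high-potential would deviate.
low-potential: the prototype nets 12 − 12 = 0; no prototype nets 15. low-potential would deviate.
A type deviates, so pooling fails.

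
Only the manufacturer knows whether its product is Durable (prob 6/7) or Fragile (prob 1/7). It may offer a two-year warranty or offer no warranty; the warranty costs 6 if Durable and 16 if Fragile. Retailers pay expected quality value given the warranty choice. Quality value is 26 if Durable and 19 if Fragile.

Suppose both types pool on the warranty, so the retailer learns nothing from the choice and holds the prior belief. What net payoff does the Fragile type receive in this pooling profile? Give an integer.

Pooled price = 6/7·26 + 1/7·19 = 25.
Fragile pays cost 16 for the warranty, so net payoff = 25 − 16 = 9.

9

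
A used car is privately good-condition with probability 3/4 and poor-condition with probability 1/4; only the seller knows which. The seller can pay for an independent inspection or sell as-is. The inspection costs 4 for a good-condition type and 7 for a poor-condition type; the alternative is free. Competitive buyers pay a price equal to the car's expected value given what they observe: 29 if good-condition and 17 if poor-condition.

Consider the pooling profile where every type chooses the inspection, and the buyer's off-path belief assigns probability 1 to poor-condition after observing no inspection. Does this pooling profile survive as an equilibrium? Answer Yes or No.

Yes

On path, the buyer holds the prior and pays 3/4·29 + 1/4·17 = 26. Off path (no inspection), believing poor-condition, it pays 17.
good-condition: the inspection nets 26 − 4 = 22; no inspection nets 17. good-condition stays.
poor-condition: the inspection nets 26 − 7 = 19; no inspection nets 17. poor-condition stays.
No type deviates, so pooling is sustained.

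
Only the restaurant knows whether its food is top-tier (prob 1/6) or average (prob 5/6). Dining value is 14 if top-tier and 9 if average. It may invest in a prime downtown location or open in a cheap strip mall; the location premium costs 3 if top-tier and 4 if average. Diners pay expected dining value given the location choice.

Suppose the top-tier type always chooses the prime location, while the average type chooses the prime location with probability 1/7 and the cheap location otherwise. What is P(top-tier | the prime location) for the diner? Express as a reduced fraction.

7/12

P(the prime location) = (1/6)·1 + (5/6)·(1/7) = 2/7.
By Bayes' rule, P(top-tier | the prime location) = (1/6) / (2/7) = 7/12.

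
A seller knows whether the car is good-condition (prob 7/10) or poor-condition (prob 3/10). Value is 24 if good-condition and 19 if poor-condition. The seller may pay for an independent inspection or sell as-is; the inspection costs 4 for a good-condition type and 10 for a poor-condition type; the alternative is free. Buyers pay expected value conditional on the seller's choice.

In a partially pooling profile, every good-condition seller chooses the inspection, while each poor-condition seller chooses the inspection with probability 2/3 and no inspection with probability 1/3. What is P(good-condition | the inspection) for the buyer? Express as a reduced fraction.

P(the inspection) = (7/10)·1 + (3/10)·(2/3) = 9/10.
By Bayes' rule, P(good-condition | the inspection) = (7/10) / (9/10) = 7/9.

7/9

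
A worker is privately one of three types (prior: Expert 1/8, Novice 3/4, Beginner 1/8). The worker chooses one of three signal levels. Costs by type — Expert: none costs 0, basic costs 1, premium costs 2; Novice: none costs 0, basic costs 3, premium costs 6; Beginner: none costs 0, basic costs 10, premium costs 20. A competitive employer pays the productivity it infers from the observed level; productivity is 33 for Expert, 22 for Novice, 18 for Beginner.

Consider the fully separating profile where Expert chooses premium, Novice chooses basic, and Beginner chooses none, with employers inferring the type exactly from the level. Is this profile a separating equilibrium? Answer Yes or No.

No

Separating wages: premium → 33, basic → 22, none → 18.
Expert (assigned premium): none: 18 − 0 = 18; basic: 22 − 1 = 21; premium: 33 − 2 = 31. Expert stays.
Novice (assigned basic): none: 18 − 0 = 18; basic: 22 − 3 = 19; premium: 33 − 6 = 27. Novice prefers premium.
Beginner (assigned none): none: 18 − 0 = 18; basic: 22 − 10 = 12; premium: 33 − 20 = 13. Beginner stays.
At least one type deviates; the separating profile fails.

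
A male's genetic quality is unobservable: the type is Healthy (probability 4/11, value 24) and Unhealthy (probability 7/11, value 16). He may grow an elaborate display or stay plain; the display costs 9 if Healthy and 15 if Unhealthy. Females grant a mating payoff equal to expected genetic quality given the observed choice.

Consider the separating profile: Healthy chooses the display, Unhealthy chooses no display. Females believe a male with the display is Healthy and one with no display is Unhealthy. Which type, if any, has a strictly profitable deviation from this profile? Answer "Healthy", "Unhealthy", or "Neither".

Healthy

The display pays 24; no display pays 16.
Healthy: assigned the display, nets 24 − 9 = 15; deviating to no display nets 16.
Unhealthy: assigned no display, nets 16; deviating to the display nets 24 − 15 = 9.
The Healthy type gains 1 by deviating.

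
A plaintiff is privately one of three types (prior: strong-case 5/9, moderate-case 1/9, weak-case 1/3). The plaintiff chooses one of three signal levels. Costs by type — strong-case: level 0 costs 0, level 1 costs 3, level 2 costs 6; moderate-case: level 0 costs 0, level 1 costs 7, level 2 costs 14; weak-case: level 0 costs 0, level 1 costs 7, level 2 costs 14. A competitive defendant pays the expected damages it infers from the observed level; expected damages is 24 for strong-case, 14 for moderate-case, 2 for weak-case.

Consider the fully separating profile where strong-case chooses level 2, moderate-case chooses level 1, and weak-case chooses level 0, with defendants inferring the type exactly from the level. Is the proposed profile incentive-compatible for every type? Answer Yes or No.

No

Separating settlements: level 2 → 24, level 1 → 14, level 0 → 2.
strong-case (assigned level 2): level 0: 2 − 0 = 2; level 1: 14 − 3 = 11; level 2: 24 − 6 = 18. strong-case stays.
moderate-case (assigned level 1): level 0: 2 − 0 = 2; level 1: 14 − 7 = 7; level 2: 24 − 14 = 10. moderate-case prefers level 2.
weak-case (assigned level 0): level 0: 2 − 0 = 2; level 1: 14 − 7 = 7; level 2: 24 − 14 = 10. weak-case prefers level 2.
At least one type deviates; the separating profile fails.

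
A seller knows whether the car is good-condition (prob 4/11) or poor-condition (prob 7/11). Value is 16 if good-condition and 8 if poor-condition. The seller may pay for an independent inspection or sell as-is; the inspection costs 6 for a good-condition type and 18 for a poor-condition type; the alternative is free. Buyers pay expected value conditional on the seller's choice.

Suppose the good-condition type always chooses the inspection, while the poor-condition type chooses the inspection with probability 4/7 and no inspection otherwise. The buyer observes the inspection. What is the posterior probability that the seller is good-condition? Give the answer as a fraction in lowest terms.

1/2

P(the inspection) = (4/11)·1 + (7/11)·(4/7) = 8/11.
By Bayes' rule, P(good-condition | the inspection) = (4/11) / (8/11) = 1/2.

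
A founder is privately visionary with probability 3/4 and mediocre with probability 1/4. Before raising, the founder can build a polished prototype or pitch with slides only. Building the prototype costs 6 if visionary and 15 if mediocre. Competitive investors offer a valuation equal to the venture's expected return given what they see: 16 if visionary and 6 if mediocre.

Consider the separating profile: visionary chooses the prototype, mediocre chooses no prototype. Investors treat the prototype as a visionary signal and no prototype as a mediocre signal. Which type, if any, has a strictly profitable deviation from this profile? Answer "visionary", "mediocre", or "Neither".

Neither

The prototype pays 16; no prototype pays 6.
visionary: assigned the prototype, nets 16 − 6 = 10; deviating to no prototype nets 6.
mediocre: assigned no prototype, nets 6; deviating to the prototype nets 16 − 15 = 1.
Both types strictly prefer their assigned action; no profitable deviation.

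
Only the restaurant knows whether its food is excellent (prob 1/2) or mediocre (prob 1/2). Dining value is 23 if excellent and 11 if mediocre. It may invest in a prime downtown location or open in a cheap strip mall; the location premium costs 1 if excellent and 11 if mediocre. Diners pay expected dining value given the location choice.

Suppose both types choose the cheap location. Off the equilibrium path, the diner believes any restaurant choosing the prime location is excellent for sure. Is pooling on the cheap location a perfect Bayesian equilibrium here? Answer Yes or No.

No

On path, the diner holds the prior and pays 1/2·23 + 1/2·11 = 17. Off path (the prime location), believing excellent, it pays 23.
excellent: the cheap location nets 17; the prime location nets 23 − 1 = 22. excellent would deviate.
mediocre: the cheap location nets 17; the prime location nets 23 − 11 = 12. mediocre stays.
A type deviates, so pooling fails.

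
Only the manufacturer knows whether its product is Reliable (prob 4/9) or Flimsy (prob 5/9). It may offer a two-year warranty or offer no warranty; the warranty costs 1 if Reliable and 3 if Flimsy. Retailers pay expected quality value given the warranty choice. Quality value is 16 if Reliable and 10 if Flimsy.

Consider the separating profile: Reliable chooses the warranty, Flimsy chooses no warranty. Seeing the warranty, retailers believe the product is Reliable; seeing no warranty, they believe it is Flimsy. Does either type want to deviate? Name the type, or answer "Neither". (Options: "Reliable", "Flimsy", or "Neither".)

Flimsy

The warranty pays 16; no warranty pays 10.
Reliable: assigned the warranty, nets 16 − 1 = 15; deviating to no warranty nets 10.
Flimsy: assigned no warranty, nets 10; deviating to the warranty nets 16 − 3 = 13.
The Flimsy type gains 3 by deviating.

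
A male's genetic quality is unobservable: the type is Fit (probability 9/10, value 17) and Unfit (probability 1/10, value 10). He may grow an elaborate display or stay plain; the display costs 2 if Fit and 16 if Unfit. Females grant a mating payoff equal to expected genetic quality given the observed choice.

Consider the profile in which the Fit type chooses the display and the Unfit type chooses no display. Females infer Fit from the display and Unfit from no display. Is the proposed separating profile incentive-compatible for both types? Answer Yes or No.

Yes

Under these beliefs, the display earns mating payoff 17 and no display earns mating payoff 10.
Fit: the display nets 17 − 2 = 15; no display nets 10. Fit prefers the display.
Unfit: the display nets 17 − 16 = 1; no display nets 10. Unfit prefers no display.
Neither type deviates, so the separating profile is an equilibrium.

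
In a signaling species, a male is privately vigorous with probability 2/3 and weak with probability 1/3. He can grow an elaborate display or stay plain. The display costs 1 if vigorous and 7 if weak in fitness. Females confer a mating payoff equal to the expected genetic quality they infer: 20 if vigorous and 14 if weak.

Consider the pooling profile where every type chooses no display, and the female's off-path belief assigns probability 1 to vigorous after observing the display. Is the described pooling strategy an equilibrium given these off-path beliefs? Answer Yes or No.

On path, the female holds the prior and pays 2/3·20 + 1/3·14 = 18. Off path (the display), believing vigorous, it pays 20.
vigorous: no display nets 18; the display nets 20 − 1 = 19. vigorous would deviate.
weak: no display nets 18; the display nets 20 − 7 = 13. weak stays.
A type deviates, so pooling fails.

No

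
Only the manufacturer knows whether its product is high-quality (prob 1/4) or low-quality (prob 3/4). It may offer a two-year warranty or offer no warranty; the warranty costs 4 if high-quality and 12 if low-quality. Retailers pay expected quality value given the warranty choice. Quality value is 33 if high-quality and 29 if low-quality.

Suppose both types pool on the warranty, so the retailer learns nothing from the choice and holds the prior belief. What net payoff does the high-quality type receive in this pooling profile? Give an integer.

26

Pooled price = 1/4·33 + 3/4·29 = 30.
high-quality pays cost 4 for the warranty, so net payoff = 30 − 4 = 26.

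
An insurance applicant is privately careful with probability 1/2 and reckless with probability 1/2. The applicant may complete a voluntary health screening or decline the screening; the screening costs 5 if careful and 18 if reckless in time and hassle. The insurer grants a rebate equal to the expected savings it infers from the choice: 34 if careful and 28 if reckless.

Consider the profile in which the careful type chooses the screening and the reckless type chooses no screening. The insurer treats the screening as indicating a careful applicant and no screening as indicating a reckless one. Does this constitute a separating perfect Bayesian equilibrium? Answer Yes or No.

Under these beliefs, the screening earns rebate 34 and no screening earns rebate 28.
careful: the screening nets 34 − 5 = 29; no screening nets 28. careful prefers the screening.
reckless: the screening nets 34 − 18 = 16; no screening nets 28. reckless prefers no screening.
Neither type deviates, so the separating profile is an equilibrium.

Yes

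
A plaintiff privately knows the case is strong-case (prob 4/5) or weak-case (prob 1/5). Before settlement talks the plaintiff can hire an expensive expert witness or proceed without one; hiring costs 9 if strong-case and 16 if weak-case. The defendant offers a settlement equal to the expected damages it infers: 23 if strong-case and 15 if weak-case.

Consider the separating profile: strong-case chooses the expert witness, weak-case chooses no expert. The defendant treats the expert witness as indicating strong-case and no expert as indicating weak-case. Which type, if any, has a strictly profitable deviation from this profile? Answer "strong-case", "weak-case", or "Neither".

strong-case

The expert witness pays 23; no expert pays 15.
strong-case: assigned the expert witness, nets 23 − 9 = 14; deviating to no expert nets 15.
weak-case: assigned no expert, nets 15; deviating to the expert witness nets 23 − 16 = 7.
The strong-case type gains 1 by deviating.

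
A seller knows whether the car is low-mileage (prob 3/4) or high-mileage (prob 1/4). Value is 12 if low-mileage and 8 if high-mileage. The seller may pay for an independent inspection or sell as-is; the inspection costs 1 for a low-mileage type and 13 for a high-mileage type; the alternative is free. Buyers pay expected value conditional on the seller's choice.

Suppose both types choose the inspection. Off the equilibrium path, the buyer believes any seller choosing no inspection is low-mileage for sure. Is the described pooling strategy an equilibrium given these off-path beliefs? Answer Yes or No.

On path, the buyer holds the prior and pays 3/4·12 + 1/4·8 = 11. Off path (no inspection), believing low-mileage, it pays 12.
low-mileage: the inspection nets 11 − 1 = 10; no inspection nets 12. low-mileage would deviate.
high-mileage: the inspection nets 11 − 13 = -2; no inspection nets 12. high-mileage would deviate.
A type deviates, so pooling fails.

No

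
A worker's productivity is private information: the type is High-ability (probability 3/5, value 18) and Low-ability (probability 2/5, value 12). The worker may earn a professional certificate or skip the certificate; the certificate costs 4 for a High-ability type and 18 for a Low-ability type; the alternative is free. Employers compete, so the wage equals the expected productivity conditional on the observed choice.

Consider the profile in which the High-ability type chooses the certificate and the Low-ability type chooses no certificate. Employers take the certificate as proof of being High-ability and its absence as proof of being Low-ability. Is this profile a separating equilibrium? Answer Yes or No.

Yes

Under these beliefs, the certificate earns wage 18 and no certificate earns wage 12.
High-ability: the certificate nets 18 − 4 = 14; no certificate nets 12. High-ability prefers the certificate.
Low-ability: the certificate nets 18 − 18 = 0; no certificate nets 12. Low-ability prefers no certificate.
Neither type deviates, so the separating profile is an equilibrium.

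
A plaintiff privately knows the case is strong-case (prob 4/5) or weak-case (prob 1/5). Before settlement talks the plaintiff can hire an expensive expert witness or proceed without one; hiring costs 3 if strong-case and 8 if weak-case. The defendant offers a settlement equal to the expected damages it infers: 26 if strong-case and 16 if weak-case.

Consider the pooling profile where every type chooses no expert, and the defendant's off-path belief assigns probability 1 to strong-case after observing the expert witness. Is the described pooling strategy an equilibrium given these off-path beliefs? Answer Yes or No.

Yes

On path, the defendant holds the prior and pays 4/5·26 + 1/5·16 = 24. Off path (the expert witness), believing strong-case, it pays 26.
strong-case: no expert nets 24; the expert witness nets 26 − 3 = 23. strong-case stays.
weak-case: no expert nets 24; the expert witness nets 26 − 8 = 18. weak-case stays.
No type deviates, so pooling is sustained.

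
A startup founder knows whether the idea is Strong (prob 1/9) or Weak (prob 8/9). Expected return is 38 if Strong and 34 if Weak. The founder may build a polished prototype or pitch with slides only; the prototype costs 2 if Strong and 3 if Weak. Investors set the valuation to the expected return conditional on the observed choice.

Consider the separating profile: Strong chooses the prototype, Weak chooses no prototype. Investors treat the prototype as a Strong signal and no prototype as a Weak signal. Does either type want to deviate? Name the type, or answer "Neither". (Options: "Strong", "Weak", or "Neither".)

The prototype pays 38; no prototype pays 34.
Strong: assigned the prototype, nets 38 − 2 = 36; deviating to no prototype nets 34.
Weak: assigned no prototype, nets 34; deviating to the prototype nets 38 − 3 = 35.
The Weak type gains 1 by deviating.

Weak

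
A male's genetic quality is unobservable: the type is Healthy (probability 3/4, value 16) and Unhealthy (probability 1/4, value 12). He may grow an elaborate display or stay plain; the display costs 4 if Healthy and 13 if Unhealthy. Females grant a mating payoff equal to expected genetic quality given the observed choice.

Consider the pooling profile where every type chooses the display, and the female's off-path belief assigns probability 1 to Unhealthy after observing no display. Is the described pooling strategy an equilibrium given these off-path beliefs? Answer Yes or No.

On path, the female holds the prior and pays 3/4·16 + 1/4·12 = 15. Off path (no display), believing Unhealthy, it pays 12.
Healthy: the display nets 15 − 4 = 11; no display nets 12. Healthy would deviate.
Unhealthy: the display nets 15 − 13 = 2; no display nets 12. Unhealthy would deviate.
A type deviates, so pooling fails.

No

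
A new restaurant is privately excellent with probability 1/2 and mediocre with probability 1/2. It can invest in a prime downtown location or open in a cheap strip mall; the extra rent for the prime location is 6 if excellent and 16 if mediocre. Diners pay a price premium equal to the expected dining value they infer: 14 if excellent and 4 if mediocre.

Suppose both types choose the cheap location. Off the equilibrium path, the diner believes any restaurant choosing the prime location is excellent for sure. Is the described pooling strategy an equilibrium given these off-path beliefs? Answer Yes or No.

Yes

On path, the diner holds the prior and pays 1/2·14 + 1/2·4 = 9. Off path (the prime location), believing excellent, it pays 14.
excellent: the cheap location nets 9; the prime location nets 14 − 6 = 8. excellent stays.
mediocre: the cheap location nets 9; the prime location nets 14 − 16 = -2. mediocre stays.
No type deviates, so pooling is sustained.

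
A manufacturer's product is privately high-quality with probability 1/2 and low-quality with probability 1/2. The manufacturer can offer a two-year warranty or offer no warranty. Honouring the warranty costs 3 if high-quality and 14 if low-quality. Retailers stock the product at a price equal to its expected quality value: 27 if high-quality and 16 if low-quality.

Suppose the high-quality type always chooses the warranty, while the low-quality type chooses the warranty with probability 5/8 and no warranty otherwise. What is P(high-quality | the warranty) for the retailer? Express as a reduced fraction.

8/13

P(the warranty) = (1/2)·1 + (1/2)·(5/8) = 13/16.
By Bayes' rule, P(high-quality | the warranty) = (1/2) / (13/16) = 8/13.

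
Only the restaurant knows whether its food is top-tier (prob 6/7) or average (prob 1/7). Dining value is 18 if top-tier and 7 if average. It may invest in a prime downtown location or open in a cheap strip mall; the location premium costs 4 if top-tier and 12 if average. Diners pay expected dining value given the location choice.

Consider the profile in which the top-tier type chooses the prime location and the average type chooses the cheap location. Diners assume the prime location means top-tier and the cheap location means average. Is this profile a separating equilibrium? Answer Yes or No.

Under these beliefs, the prime location earns price premium 18 and the cheap location earns price premium 7.
top-tier: the prime location nets 18 − 4 = 14; the cheap location nets 7. top-tier prefers the prime location.
average: the prime location nets 18 − 12 = 6; the cheap location nets 7. average prefers the cheap location.
Neither type deviates, so the separating profile is an equilibrium.

Yes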